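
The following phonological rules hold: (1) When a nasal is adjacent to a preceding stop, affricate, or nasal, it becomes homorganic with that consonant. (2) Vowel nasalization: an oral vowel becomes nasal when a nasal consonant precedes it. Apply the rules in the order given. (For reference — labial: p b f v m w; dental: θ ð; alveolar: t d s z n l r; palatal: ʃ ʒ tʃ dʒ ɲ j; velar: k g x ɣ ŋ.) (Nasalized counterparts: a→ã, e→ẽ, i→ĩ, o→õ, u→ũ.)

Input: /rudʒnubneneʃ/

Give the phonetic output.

[rudʒɲũbmẽnẽʃ]

Rule 1: /n/ after /dʒ/ (palatal) → [ɲ]
Rule 1: /n/ after /b/ (labial) → [m]
After rule 1: rudʒɲubmeneʃ
Rule 2: /u/ after nasal /ɲ/ → [ũ]
Rule 2: /e/ after nasal /m/ → [ẽ]
Rule 2: /e/ after nasal /n/ → [ẽ]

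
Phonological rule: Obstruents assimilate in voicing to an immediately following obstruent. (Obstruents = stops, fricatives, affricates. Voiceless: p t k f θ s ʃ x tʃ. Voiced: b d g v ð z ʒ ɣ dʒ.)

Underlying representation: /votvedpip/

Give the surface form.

/t/ before /v/ (voiced) → [d]
/d/ before /p/ (voiceless) → [t]

[vodvetpip]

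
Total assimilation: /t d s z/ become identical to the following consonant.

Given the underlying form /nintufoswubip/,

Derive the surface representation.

/s/ before /w/ → [w] (total assimilation)

[nintufowwubip]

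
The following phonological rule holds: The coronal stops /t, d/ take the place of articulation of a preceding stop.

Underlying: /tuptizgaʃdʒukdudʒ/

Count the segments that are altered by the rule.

/t/ after /p/ (labial) → [p]
/d/ after /k/ (velar) → [g]
2 segments change.

2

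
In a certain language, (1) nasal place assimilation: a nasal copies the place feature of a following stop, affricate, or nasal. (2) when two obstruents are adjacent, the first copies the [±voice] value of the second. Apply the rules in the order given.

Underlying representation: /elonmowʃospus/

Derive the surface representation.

[elommowʃospus]

Rule 1: /n/ before /m/ (labial) → [m]
After rule 1: elommowʃospus
Rule 2: no segment meets the rule's conditions; no change.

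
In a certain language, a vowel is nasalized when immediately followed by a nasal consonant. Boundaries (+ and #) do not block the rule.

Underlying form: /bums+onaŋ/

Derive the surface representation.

/u/ before nasal /m/ → [ũ]
/o/ before nasal /n/ → [õ]
/a/ before nasal /ŋ/ → [ã]

[bũms+õnãŋ]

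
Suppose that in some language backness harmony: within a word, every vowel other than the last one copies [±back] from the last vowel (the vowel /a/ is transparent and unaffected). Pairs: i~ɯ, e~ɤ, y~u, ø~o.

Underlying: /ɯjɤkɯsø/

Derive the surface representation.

/ɯ/ harmonizes with /ø/ ([-back]) → [i]
/ɤ/ harmonizes with /ø/ ([-back]) → [e]
/ɯ/ harmonizes with /ø/ ([-back]) → [i]

[ijekisø]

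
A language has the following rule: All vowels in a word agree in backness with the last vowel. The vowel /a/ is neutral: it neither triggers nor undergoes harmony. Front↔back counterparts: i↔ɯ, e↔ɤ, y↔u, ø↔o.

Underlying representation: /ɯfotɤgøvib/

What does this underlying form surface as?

/ɯ/ harmonizes with /i/ ([-back]) → [i]
/o/ harmonizes with /i/ ([-back]) → [ø]
/ɤ/ harmonizes with /i/ ([-back]) → [e]

[iføtegøvib]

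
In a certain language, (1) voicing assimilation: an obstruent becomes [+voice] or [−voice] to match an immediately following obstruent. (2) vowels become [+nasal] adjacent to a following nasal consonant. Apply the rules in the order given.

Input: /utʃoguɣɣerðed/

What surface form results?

[utʃoguɣɣerðed]

Rule 1: no segment meets the rule's conditions; no change.
After rule 1: utʃoguɣɣerðed
Rule 2: no segment meets the rule's conditions; no change.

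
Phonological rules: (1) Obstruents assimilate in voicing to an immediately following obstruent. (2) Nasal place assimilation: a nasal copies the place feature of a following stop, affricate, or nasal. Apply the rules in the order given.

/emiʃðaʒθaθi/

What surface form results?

Rule 1: /ʃ/ before /ð/ (voiced) → [ʒ]
Rule 1: /ʒ/ before /θ/ (voiceless) → [ʃ]
After rule 1: emiʒðaʃθaθi
Rule 2: no segment meets the rule's conditions; no change.

[emiʒðaʃθaθi]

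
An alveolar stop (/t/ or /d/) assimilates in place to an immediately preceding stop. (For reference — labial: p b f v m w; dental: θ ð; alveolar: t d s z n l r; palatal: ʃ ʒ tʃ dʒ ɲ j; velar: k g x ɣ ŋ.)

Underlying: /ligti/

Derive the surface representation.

[ligki]

/t/ after /g/ (velar) → [k]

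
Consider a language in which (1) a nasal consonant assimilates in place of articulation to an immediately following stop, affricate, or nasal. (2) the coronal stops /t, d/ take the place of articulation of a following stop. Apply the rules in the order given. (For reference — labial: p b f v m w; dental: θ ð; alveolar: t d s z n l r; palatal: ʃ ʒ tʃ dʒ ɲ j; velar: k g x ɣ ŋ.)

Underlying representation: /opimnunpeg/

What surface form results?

Rule 1: /m/ before /n/ (alveolar) → [n]
Rule 1: /n/ before /p/ (labial) → [m]
After rule 1: opinnumpeg
Rule 2: no segment meets the rule's conditions; no change.

[opinnumpeg]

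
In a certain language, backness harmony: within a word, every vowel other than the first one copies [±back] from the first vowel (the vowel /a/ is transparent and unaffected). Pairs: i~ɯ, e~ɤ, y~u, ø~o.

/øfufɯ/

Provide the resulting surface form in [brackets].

[øfyfi]

/u/ harmonizes with /ø/ ([-back]) → [y]
/ɯ/ harmonizes with /ø/ ([-back]) → [i]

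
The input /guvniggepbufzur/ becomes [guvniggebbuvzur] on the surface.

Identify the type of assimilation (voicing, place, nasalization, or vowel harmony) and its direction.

voicing assimilation, regressive

/p/→[b] /f/→[v].
Each target copies a feature from the following segment, so the direction is regressive.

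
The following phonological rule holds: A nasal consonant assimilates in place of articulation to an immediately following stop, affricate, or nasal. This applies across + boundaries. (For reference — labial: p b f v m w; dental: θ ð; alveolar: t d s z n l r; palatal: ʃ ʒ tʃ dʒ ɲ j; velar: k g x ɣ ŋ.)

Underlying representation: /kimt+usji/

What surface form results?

[kint+usji]

/m/ before /t/ (alveolar) → [n]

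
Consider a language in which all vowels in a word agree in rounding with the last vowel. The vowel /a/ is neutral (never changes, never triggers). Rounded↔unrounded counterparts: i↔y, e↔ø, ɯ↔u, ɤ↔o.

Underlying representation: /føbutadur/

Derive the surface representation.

[føbutadur]

no segment meets the rule's conditions; no change.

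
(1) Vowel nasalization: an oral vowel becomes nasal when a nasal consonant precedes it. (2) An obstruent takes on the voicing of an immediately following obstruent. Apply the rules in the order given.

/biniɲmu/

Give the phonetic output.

[binĩɲmũ]

Rule 1: /i/ after nasal /n/ → [ĩ]
Rule 1: /u/ after nasal /m/ → [ũ]
After rule 1: binĩɲmũ
Rule 2: no segment meets the rule's conditions; no change.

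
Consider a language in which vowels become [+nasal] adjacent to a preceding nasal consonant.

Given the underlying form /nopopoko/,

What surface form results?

/o/ after nasal /n/ → [õ]

[nõpopoko]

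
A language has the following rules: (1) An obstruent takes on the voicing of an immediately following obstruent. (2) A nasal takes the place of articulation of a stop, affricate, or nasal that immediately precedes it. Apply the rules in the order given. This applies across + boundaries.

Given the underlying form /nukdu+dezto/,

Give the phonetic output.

Rule 1: /k/ before /d/ (voiced) → [g]
Rule 1: /z/ before /t/ (voiceless) → [s]
After rule 1: nugdu+desto
Rule 2: no segment meets the rule's conditions; no change.

[nugdu+desto]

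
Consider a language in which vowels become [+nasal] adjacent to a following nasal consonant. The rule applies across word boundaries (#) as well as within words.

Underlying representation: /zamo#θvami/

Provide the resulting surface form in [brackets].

/a/ before nasal /m/ → [ã]
/a/ before nasal /m/ → [ã]

[zãmo#θvãmi]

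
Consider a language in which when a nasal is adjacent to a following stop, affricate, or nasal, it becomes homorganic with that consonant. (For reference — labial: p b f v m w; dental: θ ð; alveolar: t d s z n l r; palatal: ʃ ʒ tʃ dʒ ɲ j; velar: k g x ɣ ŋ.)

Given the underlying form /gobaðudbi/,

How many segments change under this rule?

No segment meets the rule's conditions.

0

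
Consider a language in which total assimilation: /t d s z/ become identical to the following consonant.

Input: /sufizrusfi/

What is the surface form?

[sufirruffi]

/z/ before /r/ → [r] (total assimilation)
/s/ before /f/ → [f] (total assimilation)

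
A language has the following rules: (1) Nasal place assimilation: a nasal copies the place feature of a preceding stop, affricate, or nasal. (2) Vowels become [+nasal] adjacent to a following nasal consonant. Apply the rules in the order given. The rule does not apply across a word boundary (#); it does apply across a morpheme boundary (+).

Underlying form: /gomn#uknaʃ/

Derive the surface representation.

Rule 1: /n/ after /m/ (labial) → [m]
Rule 1: /n/ after /k/ (velar) → [ŋ]
After rule 1: gomm#ukŋaʃ
Rule 2: /o/ before nasal /m/ → [õ]

[gõmm#ukŋaʃ]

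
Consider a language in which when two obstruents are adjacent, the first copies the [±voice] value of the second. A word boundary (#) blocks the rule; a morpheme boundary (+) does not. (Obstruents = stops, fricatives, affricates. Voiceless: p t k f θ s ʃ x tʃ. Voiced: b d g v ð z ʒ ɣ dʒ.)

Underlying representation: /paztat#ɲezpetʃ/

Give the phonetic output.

[pastat#ɲespetʃ]

/z/ before /t/ (voiceless) → [s]
/z/ before /p/ (voiceless) → [s]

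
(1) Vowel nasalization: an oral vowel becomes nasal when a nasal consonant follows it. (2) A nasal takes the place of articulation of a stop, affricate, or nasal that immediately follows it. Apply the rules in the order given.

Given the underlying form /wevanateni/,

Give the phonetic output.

[wevãnatẽni]

Rule 1: /a/ before nasal /n/ → [ã]
Rule 1: /e/ before nasal /n/ → [ẽ]
After rule 1: wevãnatẽni
Rule 2: no segment meets the rule's conditions; no change.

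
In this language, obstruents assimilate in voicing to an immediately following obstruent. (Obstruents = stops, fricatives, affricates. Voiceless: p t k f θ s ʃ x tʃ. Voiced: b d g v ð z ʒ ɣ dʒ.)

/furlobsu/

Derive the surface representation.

/b/ before /s/ (voiceless) → [p]

[furlopsu]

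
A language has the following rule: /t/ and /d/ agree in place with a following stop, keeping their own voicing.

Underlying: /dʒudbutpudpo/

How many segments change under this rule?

/d/ before /b/ (labial) → [b]
/t/ before /p/ (labial) → [p]
/d/ before /p/ (labial) → [b]
3 segments change.

3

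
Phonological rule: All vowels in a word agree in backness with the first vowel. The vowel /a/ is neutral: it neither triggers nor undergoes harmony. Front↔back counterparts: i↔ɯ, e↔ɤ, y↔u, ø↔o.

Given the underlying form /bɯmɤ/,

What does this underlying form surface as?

[bɯmɤ]

no segment meets the rule's conditions; no change.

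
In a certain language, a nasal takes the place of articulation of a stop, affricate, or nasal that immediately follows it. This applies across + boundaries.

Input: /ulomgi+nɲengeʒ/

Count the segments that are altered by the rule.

/m/ before /g/ (velar) → [ŋ]
/n/ before /ɲ/ (palatal) → [ɲ]
/n/ before /g/ (velar) → [ŋ]
3 segments change.

3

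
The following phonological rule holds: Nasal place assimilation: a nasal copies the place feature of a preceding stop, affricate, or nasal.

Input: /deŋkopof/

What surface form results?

no segment meets the rule's conditions; no change.

[deŋkopof]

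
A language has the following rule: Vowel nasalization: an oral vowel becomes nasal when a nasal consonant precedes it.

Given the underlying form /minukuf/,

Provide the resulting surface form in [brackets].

[mĩnũkuf]

/i/ after nasal /m/ → [ĩ]
/u/ after nasal /n/ → [ũ]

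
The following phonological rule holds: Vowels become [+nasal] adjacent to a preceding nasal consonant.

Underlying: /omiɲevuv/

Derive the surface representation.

[omĩɲẽvuv]

/i/ after nasal /m/ → [ĩ]
/e/ after nasal /ɲ/ → [ẽ]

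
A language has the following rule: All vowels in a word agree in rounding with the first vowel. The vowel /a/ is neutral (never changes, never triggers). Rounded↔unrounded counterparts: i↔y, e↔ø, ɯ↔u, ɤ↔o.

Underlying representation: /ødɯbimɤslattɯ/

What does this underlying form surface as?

/ɯ/ harmonizes with /ø/ ([+round]) → [u]
/i/ harmonizes with /ø/ ([+round]) → [y]
/ɤ/ harmonizes with /ø/ ([+round]) → [o]
/ɯ/ harmonizes with /ø/ ([+round]) → [u]

[ødubymoslattu]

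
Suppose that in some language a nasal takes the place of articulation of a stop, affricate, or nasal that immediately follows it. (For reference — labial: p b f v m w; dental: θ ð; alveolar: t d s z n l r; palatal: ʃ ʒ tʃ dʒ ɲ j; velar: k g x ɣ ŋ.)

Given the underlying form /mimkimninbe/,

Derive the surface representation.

[miŋkinnimbe]

/m/ before /k/ (velar) → [ŋ]
/m/ before /n/ (alveolar) → [n]
/n/ before /b/ (labial) → [m]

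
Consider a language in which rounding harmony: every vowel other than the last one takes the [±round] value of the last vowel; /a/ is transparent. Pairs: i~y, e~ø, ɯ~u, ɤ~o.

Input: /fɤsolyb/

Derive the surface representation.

[fosolyb]

/ɤ/ harmonizes with /y/ ([+round]) → [o]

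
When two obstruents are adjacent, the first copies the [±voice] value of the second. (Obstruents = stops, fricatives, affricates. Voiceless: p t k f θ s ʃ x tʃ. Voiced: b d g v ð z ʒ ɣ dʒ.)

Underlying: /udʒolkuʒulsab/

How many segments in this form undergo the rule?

0

No segment meets the rule's conditions.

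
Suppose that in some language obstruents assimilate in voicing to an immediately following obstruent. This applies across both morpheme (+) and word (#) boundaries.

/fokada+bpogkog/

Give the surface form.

/b/ before /p/ (voiceless) → [p]
/g/ before /k/ (voiceless) → [k]

[fokada+ppokkog]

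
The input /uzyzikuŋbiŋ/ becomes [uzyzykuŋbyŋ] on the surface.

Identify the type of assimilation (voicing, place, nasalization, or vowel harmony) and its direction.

vowel harmony, progressive

/i/→[y] /i/→[y].
Vowels agree with the first vowel, so the harmony is progressive.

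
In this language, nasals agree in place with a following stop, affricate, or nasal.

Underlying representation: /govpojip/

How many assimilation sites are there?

No segment meets the rule's conditions.

0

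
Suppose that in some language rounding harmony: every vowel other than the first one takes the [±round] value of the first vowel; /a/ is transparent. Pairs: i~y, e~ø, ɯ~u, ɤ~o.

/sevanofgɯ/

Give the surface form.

[sevanɤfgɯ]

/o/ harmonizes with /e/ ([-round]) → [ɤ]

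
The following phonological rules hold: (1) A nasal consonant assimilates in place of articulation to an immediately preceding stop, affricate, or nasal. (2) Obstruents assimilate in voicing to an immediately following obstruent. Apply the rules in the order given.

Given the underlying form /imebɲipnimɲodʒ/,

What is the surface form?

Rule 1: /ɲ/ after /b/ (labial) → [m]
Rule 1: /n/ after /p/ (labial) → [m]
Rule 1: /ɲ/ after /m/ (labial) → [m]
After rule 1: imebmipmimmodʒ
Rule 2: no segment meets the rule's conditions; no change.

[imebmipmimmodʒ]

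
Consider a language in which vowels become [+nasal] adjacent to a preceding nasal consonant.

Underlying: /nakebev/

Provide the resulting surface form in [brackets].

/a/ after nasal /n/ → [ã]

[nãkebev]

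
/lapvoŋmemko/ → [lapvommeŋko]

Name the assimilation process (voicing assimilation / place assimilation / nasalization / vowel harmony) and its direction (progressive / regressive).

/ŋ/→[m] /m/→[ŋ].
Each target copies a feature from the following segment, so the direction is regressive.

place assimilation, regressive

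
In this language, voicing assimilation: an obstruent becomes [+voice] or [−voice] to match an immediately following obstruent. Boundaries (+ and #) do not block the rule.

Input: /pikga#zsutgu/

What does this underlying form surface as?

/k/ before /g/ (voiced) → [g]
/z/ before /s/ (voiceless) → [s]
/t/ before /g/ (voiced) → [d]

[pigga#ssudgu]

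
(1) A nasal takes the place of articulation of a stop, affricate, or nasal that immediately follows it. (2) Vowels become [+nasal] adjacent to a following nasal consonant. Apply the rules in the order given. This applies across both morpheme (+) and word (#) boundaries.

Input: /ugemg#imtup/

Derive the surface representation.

[ugẽŋg#ĩntup]

Rule 1: /m/ before /g/ (velar) → [ŋ]
Rule 1: /m/ before /t/ (alveolar) → [n]
After rule 1: ugeŋg#intup
Rule 2: /e/ before nasal /ŋ/ → [ẽ]
Rule 2: /i/ before nasal /n/ → [ĩ]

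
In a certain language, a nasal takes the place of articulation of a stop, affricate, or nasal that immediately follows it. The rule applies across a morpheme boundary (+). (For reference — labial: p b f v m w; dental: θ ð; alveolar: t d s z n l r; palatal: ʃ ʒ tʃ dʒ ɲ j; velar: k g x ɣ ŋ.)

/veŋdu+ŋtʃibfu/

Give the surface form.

/ŋ/ before /d/ (alveolar) → [n]
/ŋ/ before /tʃ/ (palatal) → [ɲ]

[vendu+ɲtʃibfu]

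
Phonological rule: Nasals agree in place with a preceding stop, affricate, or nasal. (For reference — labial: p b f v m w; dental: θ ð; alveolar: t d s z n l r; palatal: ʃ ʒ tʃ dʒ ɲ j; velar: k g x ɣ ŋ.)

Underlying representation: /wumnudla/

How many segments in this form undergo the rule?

/n/ after /m/ (labial) → [m]
1 segment changes.

1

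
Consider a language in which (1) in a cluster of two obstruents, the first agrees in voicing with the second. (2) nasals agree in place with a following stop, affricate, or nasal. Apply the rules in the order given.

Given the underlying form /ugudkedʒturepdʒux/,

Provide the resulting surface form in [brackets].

Rule 1: /d/ before /k/ (voiceless) → [t]
Rule 1: /dʒ/ before /t/ (voiceless) → [tʃ]
Rule 1: /p/ before /dʒ/ (voiced) → [b]
After rule 1: ugutketʃturebdʒux
Rule 2: no segment meets the rule's conditions; no change.

[ugutketʃturebdʒux]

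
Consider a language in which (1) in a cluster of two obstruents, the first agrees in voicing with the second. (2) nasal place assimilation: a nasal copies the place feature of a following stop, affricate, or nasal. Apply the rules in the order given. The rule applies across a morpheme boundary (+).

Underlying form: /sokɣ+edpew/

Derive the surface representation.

[sogɣ+etpew]

Rule 1: /k/ before /ɣ/ (voiced) → [g]
Rule 1: /d/ before /p/ (voiceless) → [t]
After rule 1: sogɣ+etpew
Rule 2: no segment meets the rule's conditions; no change.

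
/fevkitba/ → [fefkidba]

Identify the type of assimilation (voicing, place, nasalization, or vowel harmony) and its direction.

voicing assimilation, regressive

/v/→[f] /t/→[d].
Each target copies a feature from the following segment, so the direction is regressive.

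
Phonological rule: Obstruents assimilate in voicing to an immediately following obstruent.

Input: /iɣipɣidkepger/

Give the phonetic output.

[iɣibɣitkebger]

/p/ before /ɣ/ (voiced) → [b]
/d/ before /k/ (voiceless) → [t]
/p/ before /g/ (voiced) → [b]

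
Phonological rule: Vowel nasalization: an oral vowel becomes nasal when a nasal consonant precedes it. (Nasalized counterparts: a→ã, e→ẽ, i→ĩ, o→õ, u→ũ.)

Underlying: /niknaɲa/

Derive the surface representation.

[nĩknãɲã]

/i/ after nasal /n/ → [ĩ]
/a/ after nasal /n/ → [ã]
/a/ after nasal /ɲ/ → [ã]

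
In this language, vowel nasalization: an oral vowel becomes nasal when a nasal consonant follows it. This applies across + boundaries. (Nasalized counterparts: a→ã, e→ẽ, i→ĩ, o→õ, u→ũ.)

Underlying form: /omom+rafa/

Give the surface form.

[õmõm+rafa]

/o/ before nasal /m/ → [õ]
/o/ before nasal /m/ → [õ]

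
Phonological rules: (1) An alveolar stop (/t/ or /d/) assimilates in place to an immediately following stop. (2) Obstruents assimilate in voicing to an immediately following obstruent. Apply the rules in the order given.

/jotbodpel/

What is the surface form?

Rule 1: /t/ before /b/ (labial) → [p]
Rule 1: /d/ before /p/ (labial) → [b]
After rule 1: jopbobpel
Rule 2: /p/ before /b/ (voiced) → [b]
Rule 2: /b/ before /p/ (voiceless) → [p]

[jobboppel]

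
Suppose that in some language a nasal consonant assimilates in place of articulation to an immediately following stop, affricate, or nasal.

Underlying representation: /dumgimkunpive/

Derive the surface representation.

/m/ before /g/ (velar) → [ŋ]
/m/ before /k/ (velar) → [ŋ]
/n/ before /p/ (labial) → [m]

[duŋgiŋkumpive]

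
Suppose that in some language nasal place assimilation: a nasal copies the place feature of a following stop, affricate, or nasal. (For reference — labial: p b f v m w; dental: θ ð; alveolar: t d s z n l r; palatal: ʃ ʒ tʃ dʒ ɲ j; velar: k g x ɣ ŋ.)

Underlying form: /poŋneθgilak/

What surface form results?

[ponneθgilak]

/ŋ/ before /n/ (alveolar) → [n]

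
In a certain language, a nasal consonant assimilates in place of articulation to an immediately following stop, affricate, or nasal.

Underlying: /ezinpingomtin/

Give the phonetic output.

[ezimpiŋgontin]

/n/ before /p/ (labial) → [m]
/n/ before /g/ (velar) → [ŋ]
/m/ before /t/ (alveolar) → [n]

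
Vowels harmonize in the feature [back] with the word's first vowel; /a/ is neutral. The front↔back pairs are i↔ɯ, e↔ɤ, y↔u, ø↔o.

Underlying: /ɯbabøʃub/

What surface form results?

[ɯbaboʃub]

/ø/ harmonizes with /ɯ/ ([+back]) → [o]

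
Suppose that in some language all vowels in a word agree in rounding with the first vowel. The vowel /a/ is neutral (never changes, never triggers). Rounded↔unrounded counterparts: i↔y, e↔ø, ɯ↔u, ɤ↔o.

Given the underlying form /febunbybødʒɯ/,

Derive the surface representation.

/u/ harmonizes with /e/ ([-round]) → [ɯ]
/y/ harmonizes with /e/ ([-round]) → [i]
/ø/ harmonizes with /e/ ([-round]) → [e]

[febɯnbibedʒɯ]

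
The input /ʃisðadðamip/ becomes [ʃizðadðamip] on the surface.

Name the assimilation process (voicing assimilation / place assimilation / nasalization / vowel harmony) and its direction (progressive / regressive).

/s/→[z].
Each target copies a feature from the following segment, so the direction is regressive.

voicing assimilation, regressive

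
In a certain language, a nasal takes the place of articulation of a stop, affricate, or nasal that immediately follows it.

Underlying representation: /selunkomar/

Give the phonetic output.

[seluŋkomar]

/n/ before /k/ (velar) → [ŋ]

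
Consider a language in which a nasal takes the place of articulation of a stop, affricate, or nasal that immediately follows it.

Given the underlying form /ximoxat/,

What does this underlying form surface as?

no segment meets the rule's conditions; no change.

[ximoxat]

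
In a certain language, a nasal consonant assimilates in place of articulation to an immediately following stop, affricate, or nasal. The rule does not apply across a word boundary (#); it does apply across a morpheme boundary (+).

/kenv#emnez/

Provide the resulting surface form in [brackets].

/m/ before /n/ (alveolar) → [n]

[kenv#ennez]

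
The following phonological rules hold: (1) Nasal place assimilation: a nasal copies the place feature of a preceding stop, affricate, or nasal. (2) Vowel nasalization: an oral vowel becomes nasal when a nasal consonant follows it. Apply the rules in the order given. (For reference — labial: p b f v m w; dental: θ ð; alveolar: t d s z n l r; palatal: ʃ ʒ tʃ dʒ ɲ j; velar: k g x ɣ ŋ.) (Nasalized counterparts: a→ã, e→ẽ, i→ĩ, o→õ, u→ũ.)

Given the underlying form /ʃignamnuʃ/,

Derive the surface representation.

Rule 1: /n/ after /g/ (velar) → [ŋ]
Rule 1: /n/ after /m/ (labial) → [m]
After rule 1: ʃigŋammuʃ
Rule 2: /a/ before nasal /m/ → [ã]

[ʃigŋãmmuʃ]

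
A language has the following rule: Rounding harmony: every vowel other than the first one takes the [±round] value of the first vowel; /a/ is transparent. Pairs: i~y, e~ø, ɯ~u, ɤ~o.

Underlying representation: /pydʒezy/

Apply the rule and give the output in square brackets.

[pydʒøzy]

/e/ harmonizes with /y/ ([+round]) → [ø]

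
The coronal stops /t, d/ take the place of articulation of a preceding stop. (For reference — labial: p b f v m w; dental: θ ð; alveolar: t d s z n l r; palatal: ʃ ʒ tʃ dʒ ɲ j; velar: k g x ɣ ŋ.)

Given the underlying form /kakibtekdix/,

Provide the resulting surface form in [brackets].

[kakibpekgix]

/t/ after /b/ (labial) → [p]
/d/ after /k/ (velar) → [g]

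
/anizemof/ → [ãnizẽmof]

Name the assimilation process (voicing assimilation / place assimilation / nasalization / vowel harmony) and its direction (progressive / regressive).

nasalization, regressive

/a/→[ã] /e/→[ẽ].
Each target copies a feature from the following segment, so the direction is regressive.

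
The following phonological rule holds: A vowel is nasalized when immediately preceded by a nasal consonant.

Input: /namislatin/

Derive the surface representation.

[nãmĩslatin]

/a/ after nasal /n/ → [ã]
/i/ after nasal /m/ → [ĩ]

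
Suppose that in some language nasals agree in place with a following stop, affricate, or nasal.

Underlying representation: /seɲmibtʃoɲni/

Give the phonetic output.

[semmibtʃonni]

/ɲ/ before /m/ (labial) → [m]
/ɲ/ before /n/ (alveolar) → [n]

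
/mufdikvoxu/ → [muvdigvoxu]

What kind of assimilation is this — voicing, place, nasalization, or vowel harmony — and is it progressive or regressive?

/f/→[v] /k/→[g].
Each target copies a feature from the following segment, so the direction is regressive.

voicing assimilation, regressive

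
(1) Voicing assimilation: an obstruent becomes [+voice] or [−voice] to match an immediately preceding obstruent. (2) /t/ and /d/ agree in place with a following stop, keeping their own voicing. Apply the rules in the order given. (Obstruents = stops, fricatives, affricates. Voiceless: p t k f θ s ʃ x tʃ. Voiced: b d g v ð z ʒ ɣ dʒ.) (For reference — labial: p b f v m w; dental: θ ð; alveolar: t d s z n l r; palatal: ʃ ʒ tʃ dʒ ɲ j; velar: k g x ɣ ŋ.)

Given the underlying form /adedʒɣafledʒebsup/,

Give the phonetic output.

[adedʒɣafledʒebzup]

Rule 1: /s/ after /b/ (voiced) → [z]
After rule 1: adedʒɣafledʒebzup
Rule 2: no segment meets the rule's conditions; no change.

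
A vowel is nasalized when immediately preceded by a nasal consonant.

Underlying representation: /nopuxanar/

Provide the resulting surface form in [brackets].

[nõpuxanãr]

/o/ after nasal /n/ → [õ]
/a/ after nasal /n/ → [ã]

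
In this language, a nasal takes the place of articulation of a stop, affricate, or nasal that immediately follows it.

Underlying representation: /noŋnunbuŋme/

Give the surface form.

/ŋ/ before /n/ (alveolar) → [n]
/n/ before /b/ (labial) → [m]
/ŋ/ before /m/ (labial) → [m]

[nonnumbumme]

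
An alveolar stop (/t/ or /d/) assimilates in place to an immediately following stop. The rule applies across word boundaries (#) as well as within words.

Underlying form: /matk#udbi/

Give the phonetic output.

[makk#ubbi]

/t/ before /k/ (velar) → [k]
/d/ before /b/ (labial) → [b]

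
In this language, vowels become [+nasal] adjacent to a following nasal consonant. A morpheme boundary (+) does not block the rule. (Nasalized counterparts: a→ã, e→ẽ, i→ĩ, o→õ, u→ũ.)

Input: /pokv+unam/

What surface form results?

[pokv+ũnãm]

/u/ before nasal /n/ → [ũ]
/a/ before nasal /m/ → [ã]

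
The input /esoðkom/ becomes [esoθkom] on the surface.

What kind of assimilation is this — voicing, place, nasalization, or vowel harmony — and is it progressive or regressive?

voicing assimilation, regressive

/ð/→[θ].
Each target copies a feature from the following segment, so the direction is regressive.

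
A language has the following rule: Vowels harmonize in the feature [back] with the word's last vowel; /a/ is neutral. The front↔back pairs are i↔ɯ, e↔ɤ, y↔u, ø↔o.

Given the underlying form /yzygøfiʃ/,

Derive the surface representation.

no segment meets the rule's conditions; no change.

[yzygøfiʃ]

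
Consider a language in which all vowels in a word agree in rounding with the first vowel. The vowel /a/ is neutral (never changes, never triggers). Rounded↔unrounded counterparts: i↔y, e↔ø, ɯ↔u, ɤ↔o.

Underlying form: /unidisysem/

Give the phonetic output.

[unydysysøm]

/i/ harmonizes with /u/ ([+round]) → [y]
/i/ harmonizes with /u/ ([+round]) → [y]
/e/ harmonizes with /u/ ([+round]) → [ø]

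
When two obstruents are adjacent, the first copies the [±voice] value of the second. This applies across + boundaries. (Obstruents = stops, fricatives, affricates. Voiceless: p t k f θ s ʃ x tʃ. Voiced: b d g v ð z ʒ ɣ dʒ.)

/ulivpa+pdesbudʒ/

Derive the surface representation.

/v/ before /p/ (voiceless) → [f]
/p/ before /d/ (voiced) → [b]
/s/ before /b/ (voiced) → [z]

[ulifpa+bdezbudʒ]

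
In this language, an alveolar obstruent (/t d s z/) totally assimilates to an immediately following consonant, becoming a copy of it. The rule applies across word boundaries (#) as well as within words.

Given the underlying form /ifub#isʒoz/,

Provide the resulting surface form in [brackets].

[ifub#iʒʒoz]

/s/ before /ʒ/ → [ʒ] (total assimilation)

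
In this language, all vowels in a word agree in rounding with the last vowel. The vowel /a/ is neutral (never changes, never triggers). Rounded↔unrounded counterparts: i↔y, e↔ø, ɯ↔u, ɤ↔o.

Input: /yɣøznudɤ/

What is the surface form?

/y/ harmonizes with /ɤ/ ([-round]) → [i]
/ø/ harmonizes with /ɤ/ ([-round]) → [e]
/u/ harmonizes with /ɤ/ ([-round]) → [ɯ]

[iɣeznɯdɤ]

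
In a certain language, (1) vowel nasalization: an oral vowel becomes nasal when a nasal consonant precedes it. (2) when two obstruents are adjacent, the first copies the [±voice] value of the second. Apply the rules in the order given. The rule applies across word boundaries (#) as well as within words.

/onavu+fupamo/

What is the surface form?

[onãvu+fupamõ]

Rule 1: /a/ after nasal /n/ → [ã]
Rule 1: /o/ after nasal /m/ → [õ]
After rule 1: onãvu+fupamõ
Rule 2: no segment meets the rule's conditions; no change.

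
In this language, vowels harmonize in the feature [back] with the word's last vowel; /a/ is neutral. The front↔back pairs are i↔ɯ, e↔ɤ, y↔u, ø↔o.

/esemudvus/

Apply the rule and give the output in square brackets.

[ɤsɤmudvus]

/e/ harmonizes with /u/ ([+back]) → [ɤ]
/e/ harmonizes with /u/ ([+back]) → [ɤ]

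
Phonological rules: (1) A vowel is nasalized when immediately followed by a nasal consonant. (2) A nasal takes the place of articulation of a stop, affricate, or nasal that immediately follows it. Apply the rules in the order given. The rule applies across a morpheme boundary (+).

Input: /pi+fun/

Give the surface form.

Rule 1: /u/ before nasal /n/ → [ũ]
After rule 1: pi+fũn
Rule 2: no segment meets the rule's conditions; no change.

[pi+fũn]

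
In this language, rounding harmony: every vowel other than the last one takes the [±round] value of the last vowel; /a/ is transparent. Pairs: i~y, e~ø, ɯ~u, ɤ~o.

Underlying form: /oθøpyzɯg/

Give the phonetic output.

/o/ harmonizes with /ɯ/ ([-round]) → [ɤ]
/ø/ harmonizes with /ɯ/ ([-round]) → [e]
/y/ harmonizes with /ɯ/ ([-round]) → [i]

[ɤθepizɯg]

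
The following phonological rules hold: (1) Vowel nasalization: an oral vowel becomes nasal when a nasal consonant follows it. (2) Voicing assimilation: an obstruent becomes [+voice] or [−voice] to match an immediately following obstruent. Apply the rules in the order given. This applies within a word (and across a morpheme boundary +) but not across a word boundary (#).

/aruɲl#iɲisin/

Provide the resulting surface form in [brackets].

Rule 1: /u/ before nasal /ɲ/ → [ũ]
Rule 1: /i/ before nasal /ɲ/ → [ĩ]
Rule 1: /i/ before nasal /n/ → [ĩ]
After rule 1: arũɲl#ĩɲisĩn
Rule 2: no segment meets the rule's conditions; no change.

[arũɲl#ĩɲisĩn]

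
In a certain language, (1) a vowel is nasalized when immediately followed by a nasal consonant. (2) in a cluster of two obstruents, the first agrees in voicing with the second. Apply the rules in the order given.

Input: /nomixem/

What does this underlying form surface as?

[nõmixẽm]

Rule 1: /o/ before nasal /m/ → [õ]
Rule 1: /e/ before nasal /m/ → [ẽ]
After rule 1: nõmixẽm
Rule 2: no segment meets the rule's conditions; no change.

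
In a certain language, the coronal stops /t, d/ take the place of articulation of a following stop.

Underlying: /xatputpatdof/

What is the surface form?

/t/ before /p/ (labial) → [p]
/t/ before /p/ (labial) → [p]

[xappuppatdof]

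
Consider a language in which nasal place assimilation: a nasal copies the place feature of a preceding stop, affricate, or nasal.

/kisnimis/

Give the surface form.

[kisnimis]

no segment meets the rule's conditions; no change.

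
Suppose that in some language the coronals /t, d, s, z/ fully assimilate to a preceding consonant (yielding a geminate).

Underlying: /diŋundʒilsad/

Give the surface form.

/s/ after /l/ → [l] (total assimilation)

[diŋundʒillad]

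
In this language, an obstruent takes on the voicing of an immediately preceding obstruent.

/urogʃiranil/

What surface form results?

[urogʒiranil]

/ʃ/ after /g/ (voiced) → [ʒ]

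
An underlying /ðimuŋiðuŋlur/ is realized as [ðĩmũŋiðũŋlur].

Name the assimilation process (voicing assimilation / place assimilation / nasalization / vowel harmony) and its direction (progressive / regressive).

/i/→[ĩ] /u/→[ũ] /u/→[ũ].
Each target copies a feature from the following segment, so the direction is regressive.

nasalization, regressive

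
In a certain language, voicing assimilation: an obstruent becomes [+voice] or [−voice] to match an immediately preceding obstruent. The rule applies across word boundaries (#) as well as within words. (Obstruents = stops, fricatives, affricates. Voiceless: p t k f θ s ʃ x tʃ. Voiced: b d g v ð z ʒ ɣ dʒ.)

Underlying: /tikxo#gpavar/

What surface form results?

/p/ after /g/ (voiced) → [b]

[tikxo#gbavar]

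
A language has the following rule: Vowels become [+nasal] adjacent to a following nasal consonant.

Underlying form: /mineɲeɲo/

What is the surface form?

[mĩnẽɲẽɲo]

/i/ before nasal /n/ → [ĩ]
/e/ before nasal /ɲ/ → [ẽ]
/e/ before nasal /ɲ/ → [ẽ]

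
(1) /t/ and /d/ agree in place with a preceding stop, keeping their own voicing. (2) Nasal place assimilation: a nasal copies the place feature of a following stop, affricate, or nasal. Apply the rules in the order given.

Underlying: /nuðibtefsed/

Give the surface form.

Rule 1: /t/ after /b/ (labial) → [p]
After rule 1: nuðibpefsed
Rule 2: no segment meets the rule's conditions; no change.

[nuðibpefsed]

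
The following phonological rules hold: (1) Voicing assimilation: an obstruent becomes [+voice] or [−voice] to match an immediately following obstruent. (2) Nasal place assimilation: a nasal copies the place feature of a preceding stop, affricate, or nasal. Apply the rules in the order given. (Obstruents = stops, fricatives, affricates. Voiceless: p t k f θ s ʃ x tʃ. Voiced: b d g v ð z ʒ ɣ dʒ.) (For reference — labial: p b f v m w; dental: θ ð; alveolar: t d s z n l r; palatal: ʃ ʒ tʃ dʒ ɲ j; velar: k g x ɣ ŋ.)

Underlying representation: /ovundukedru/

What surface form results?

Rule 1: no segment meets the rule's conditions; no change.
After rule 1: ovundukedru
Rule 2: no segment meets the rule's conditions; no change.

[ovundukedru]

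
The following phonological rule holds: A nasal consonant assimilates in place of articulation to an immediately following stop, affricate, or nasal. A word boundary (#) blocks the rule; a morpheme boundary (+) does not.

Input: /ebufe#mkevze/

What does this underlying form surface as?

[ebufe#ŋkevze]

/m/ before /k/ (velar) → [ŋ]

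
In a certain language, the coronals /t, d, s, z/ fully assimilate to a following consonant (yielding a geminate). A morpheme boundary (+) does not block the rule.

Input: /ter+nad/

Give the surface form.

[ter+nad]

no segment meets the rule's conditions; no change.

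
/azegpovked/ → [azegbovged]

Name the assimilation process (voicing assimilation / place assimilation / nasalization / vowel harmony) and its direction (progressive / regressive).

voicing assimilation, progressive

/p/→[b] /k/→[g].
Each target copies a feature from the preceding segment, so the direction is progressive.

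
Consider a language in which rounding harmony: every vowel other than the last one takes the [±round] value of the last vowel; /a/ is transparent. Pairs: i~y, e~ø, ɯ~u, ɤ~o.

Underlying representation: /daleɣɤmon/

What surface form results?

/e/ harmonizes with /o/ ([+round]) → [ø]
/ɤ/ harmonizes with /o/ ([+round]) → [o]

[daløɣomon]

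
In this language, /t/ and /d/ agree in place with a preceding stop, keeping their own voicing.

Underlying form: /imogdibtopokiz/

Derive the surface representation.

[imoggibpopokiz]

/d/ after /g/ (velar) → [g]
/t/ after /b/ (labial) → [p]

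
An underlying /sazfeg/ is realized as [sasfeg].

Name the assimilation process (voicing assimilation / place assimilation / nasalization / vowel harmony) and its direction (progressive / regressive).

voicing assimilation, regressive

/z/→[s].
Each target copies a feature from the following segment, so the direction is regressive.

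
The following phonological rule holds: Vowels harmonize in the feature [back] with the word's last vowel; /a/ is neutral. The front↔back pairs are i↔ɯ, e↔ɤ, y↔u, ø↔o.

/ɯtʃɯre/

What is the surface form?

/ɯ/ harmonizes with /e/ ([-back]) → [i]
/ɯ/ harmonizes with /e/ ([-back]) → [i]

[itʃire]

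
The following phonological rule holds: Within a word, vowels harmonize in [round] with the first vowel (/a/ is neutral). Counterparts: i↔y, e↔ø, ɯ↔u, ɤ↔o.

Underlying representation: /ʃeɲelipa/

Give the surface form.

[ʃeɲelipa]

no segment meets the rule's conditions; no change.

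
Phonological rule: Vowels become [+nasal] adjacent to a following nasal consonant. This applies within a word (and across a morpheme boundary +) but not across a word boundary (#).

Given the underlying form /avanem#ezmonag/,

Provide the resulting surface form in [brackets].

/a/ before nasal /n/ → [ã]
/e/ before nasal /m/ → [ẽ]
/o/ before nasal /n/ → [õ]

[avãnẽm#ezmõnag]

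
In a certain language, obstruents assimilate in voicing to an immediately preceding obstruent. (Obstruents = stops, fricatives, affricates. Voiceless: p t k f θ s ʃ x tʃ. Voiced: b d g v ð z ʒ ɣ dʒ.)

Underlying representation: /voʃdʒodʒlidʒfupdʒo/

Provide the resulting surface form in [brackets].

[voʃtʃodʒlidʒvuptʃo]

/dʒ/ after /ʃ/ (voiceless) → [tʃ]
/f/ after /dʒ/ (voiced) → [v]
/dʒ/ after /p/ (voiceless) → [tʃ]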